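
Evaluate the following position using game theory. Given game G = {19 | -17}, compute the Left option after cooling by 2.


Original game: {19 | -17} (a switch {a | b} with a > b).
Cooling by t (for t below the temperature (a - b)/2 = 18) taxes each move by t: {a | b} cooled by t is {a - t | b + t}.
Cooling amount: t = 2
Cooled Left option: 19 - 2 = 17
Cooled Right option: -17 + 2 = -15
Cooled game: {17 | -15}
Left option = 17

17


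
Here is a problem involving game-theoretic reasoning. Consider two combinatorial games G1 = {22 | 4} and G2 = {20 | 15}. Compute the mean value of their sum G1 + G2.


G1 = {22 | 4}, G2 = {20 | 15}
Each is a switch {a | b} with numbers a > b; its mean value is (a + b)/2, and mean value is additive over game sums: m(G1 + G2) = m(G1) + m(G2).
Mean of G1 = (22 + (4))/2 = 26/2 = 13
Mean of G2 = (20 + (15))/2 = 35/2 = 35/2
Mean of G1 + G2 = 13 + 35/2 = 61/2

61/2


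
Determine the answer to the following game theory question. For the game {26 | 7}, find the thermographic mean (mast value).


Game = {26 | 7}, a switch {a | b} with numbers a > b.
Its thermograph has left wall a - t and right wall b + t, which meet at t = (a - b)/2, where both equal (a + b)/2. So the mast (mean value) is at (a + b)/2.
Mean = (26 + (7))/2 = 33/2 = 33/2

33/2


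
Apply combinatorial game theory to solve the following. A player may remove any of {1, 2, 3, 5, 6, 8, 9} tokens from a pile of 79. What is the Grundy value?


The subtraction set is S = {1, 2, 3, 5, 6, 8, 9}.
G(k) = mex{ G(k - s) : s in S, s <= k }. We compute iteratively: G(0) = 0.
G(1) = mex({0}) = 1
G(2) = mex({0, 1}) = 2
G(3) = mex({0, 1, 2}) = 3
G(4) = mex({1, 2, 3}) = 0
G(5) = mex({0, 2, 3}) = 1
G(6) = mex({0, 1, 3}) = 2
G(7) = mex({0, 1, 2}) = 3
G(8) = mex({0, 1, 2, 3}) = 4
G(9) = mex({0, 1, 2, 3, 4}) = 5
G(10) = mex({0, 1, 2, 3, 4, 5}) = 6
G(11) = mex({1, 2, 3, 4, 5, 6}) = 0
G(12) = mex({0, 2, 3, 5, 6}) = 1
G(13) = mex({0, 1, 3, 4, 6}) = 2
G(14) = mex({0, 1, 2, 4, 5}) = 3
G(15) = mex({1, 2, 3, 5, 6}) = 0
G(16) = mex({0, 2, 3, 4, 6}) = 1
G(17) = mex({0, 1, 3, 4, 5}) = 2
G(18) = mex({0, 1, 2, 5, 6}) = 3
G(19) = mex({0, 1, 2, 3, 6}) = 4
Observe that G(11)..G(19) = 0, 1, 2, 3, 0, 1, 2, 3, 4 repeats G(0)..G(8) = 0, 1, 2, 3, 0, 1, 2, 3, 4.
For k >= max(S) = 9, G(k) is determined by the previous 9 values G(k-9)..G(k-1); a window of 9 consecutive values has recurred shifted by 11, so by induction G(k + 11) = G(k) for all k >= 0: the sequence is periodic from the start with period 11.
One period: G(0..10) = 0, 1, 2, 3, 0, 1, 2, 3, 4, 5, 6.
79 mod 11 = 2, so G(79) = G(2) = 2.

2


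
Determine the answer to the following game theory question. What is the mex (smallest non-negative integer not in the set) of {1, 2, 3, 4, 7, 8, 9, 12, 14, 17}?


Set = {1, 2, 3, 4, 7, 8, 9, 12, 14, 17}
0 is NOT in the set. This is the mex.
mex = 0

0


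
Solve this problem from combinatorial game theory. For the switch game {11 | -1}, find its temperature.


The game is {11 | -1}, a switch {a | b} with numbers a > b.
Cooling {a | b} by t gives {a - t | b + t}, which stops being hot when a - t = b + t, i.e. at t = (a - b)/2. So the temperature of a switch is (a - b)/2.
Temperature = (Left option - Right option) / 2
= (11 - (-1)) / 2
= 12 / 2
= 6

6


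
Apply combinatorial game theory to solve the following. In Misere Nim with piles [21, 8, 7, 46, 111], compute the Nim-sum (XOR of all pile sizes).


We need the XOR (exclusive or) of all pile sizes.
After XOR-ing pile 1 (size 21): 0 XOR 21 = 21
After XOR-ing pile 2 (size 8): 21 XOR 8 = 29
After XOR-ing pile 3 (size 7): 29 XOR 7 = 26
After XOR-ing pile 4 (size 46): 26 XOR 46 = 52
After XOR-ing pile 5 (size 111): 52 XOR 111 = 91
The Nim-value of this position is 91.

91


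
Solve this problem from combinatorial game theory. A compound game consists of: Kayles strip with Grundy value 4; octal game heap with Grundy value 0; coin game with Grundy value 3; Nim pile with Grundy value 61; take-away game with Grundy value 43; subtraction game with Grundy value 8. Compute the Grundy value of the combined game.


By the Sprague-Grundy theorem, the Grundy value of a sum of games is the XOR of individual Grundy values.
Kayles strip: Grundy value = 4. Running XOR: 0 XOR 4 = 4
octal game heap: Grundy value = 0. Running XOR: 4 XOR 0 = 4
coin game: Grundy value = 3. Running XOR: 4 XOR 3 = 7
Nim pile: Grundy value = 61. Running XOR: 7 XOR 61 = 58
take-away game: Grundy value = 43. Running XOR: 58 XOR 43 = 17
subtraction game: Grundy value = 8. Running XOR: 17 XOR 8 = 25
The combined Grundy value is 25.

25


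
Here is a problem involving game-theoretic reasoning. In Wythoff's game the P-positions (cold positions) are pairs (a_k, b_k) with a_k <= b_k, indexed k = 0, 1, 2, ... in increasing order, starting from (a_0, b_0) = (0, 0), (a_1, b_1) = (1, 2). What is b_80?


By Wythoff's theorem, a_k = floor(k * phi) and b_k = floor(k * phi^2) = a_k + k, where phi = (1 + sqrt(5))/2 is the golden ratio.
phi = (1 + sqrt(5))/2 = 1.618034
phi^2 = phi + 1 = 2.618034
k = 80
k * phi^2 = 80 * 2.618034 = 209.442719
b_80 = floor(k * phi^2) = 209 (check: a_80 + k = 129 + 80 = 209)

209


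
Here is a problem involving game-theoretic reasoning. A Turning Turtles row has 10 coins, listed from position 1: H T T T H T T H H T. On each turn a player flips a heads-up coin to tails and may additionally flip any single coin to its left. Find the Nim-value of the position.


Coins: H T T T H T T H H T
Key fact: a single head at position k behaves exactly like a Nim heap of size k (turning it to T and optionally flipping a coin at j < k corresponds to moving the heap from k to j, or to 0), and heads combine as a disjunctive sum (two heads at the same place would cancel, matching j XOR j = 0). So the Nim-value is the XOR of the 1-indexed positions of the heads.
Face-up positions (1-indexed): [1, 5, 8, 9]
XOR 0 with 1: 0 XOR 1 = 1
XOR 1 with 5: 1 XOR 5 = 4
XOR 4 with 8: 4 XOR 8 = 12
XOR 12 with 9: 12 XOR 9 = 5
Nim-value = 5

5


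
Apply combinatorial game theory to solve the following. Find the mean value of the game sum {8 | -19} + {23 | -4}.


G1 = {8 | -19}, G2 = {23 | -4}
Each is a switch {a | b} with numbers a > b; its mean value is (a + b)/2, and mean value is additive over game sums: m(G1 + G2) = m(G1) + m(G2).
Mean of G1 = (8 + (-19))/2 = -11/2 = -11/2
Mean of G2 = (23 + (-4))/2 = 19/2 = 19/2
Mean of G1 + G2 = -11/2 + 19/2 = 4

4


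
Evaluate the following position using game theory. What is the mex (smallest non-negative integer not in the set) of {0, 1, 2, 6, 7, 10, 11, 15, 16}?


Set = {0, 1, 2, 6, 7, 10, 11, 15, 16}
0 is in the set.
1 is in the set.
2 is in the set.
3 is NOT in the set. This is the mex.
mex = 3

3


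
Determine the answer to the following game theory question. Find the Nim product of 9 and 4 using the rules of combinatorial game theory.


Nim multiplication is bilinear over XOR: (u XOR v) * w = (u*w) XOR (v*w).
So we split each operand into its bit components and XOR the pairwise Nim products.
9 = 1 + 8 (as XOR of powers of 2).
4 = 4 (as XOR of powers of 2).
Using the standard Nim-product table on single bits:
  2*2 = 3,   2*4 = 8,   2*8 = 12,
  4*4 = 6,   4*8 = 11,  8*8 = 13,
and  1*x = x (identity), k*l = l*k (commutative).
Pairwise Nim products:
  1 * 4 = 4
  8 * 4 = 11
XOR them: 4 XOR 11 = 15.
Result: 9 * 4 = 15 (in Nim).

15


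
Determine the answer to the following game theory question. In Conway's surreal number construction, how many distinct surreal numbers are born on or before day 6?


Day 0: {|} = 0 is born. Count = 1.
Day n: the number of surreal numbers born by day n is 2^(n+1) - 1.
By day 0: 2^1 - 1 = 1
By day 1: 2^2 - 1 = 3
By day 2: 2^3 - 1 = 7
By day 3: 2^4 - 1 = 15
By day 4: 2^5 - 1 = 31
By day 5: 2^6 - 1 = 63
By day 6: 2^7 - 1 = 127
By day 6: 127 surreal numbers.

127


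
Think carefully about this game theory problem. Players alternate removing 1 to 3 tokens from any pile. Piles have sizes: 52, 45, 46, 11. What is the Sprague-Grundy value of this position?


Subtraction set: {1, 2, 3}
For this subtraction set, G(n) = n mod 4 (period = max + 1 = 4).
Pile 1 (size 52): G(52) = 52 mod 4 = 0
Pile 2 (size 45): G(45) = 45 mod 4 = 1
Pile 3 (size 46): G(46) = 46 mod 4 = 2
Pile 4 (size 11): G(11) = 11 mod 4 = 3
Total Grundy value = XOR of all: 0 XOR 1 XOR 2 XOR 3 = 0

0


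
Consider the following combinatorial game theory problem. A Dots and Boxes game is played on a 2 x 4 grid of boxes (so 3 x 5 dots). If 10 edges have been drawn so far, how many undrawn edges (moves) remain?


Grid: 2 x 4 boxes, i.e. 3 rows and 5 columns of dots.
Horizontal edges: (rows + 1) * cols = 3 * 4 = 12
Vertical edges: rows * (cols + 1) = 2 * 5 = 10
Total edges: 12 + 10 = 22
Edges drawn: 10
Remaining: 22 - 10 = 12

12


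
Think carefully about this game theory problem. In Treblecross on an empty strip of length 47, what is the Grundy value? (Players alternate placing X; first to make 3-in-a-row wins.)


Treblecross: place X on empty cells; 3-in-a-row wins.
Playing within two cells of an existing X lets the opponent win at once, so sensible play treats the cells i-2..i+2 around each X as dead. The player left with no safe cell loses, so this is a normal-play take-away game on strips of safe cells.
Placing X at cell i (0-indexed) of a strip of k safe cells leaves independent strips of sizes max(0, i-2) and max(0, k-i-3). Hence G(k) = mex{ G(max(0,i-2)) XOR G(max(0,k-i-3)) : 0 <= i < k }, with G(0) = 0.
G(1): splits (0,0):0^0=0 -> mex({0}) = 1
G(2): splits (0,0):0^0=0 -> mex({0}) = 1
G(3): splits (0,0):0^0=0 -> mex({0}) = 1
G(4): splits (0,1):0^1=1 (0,0):0^0=0 -> mex({0, 1}) = 2
G(5): splits (0,2):0^1=1 (0,1):0^1=1 (0,0):0^0=0 -> mex({0, 1}) = 2
G(6) = mex({1}) = 0
G(7) = mex({0, 1, 2}) = 3
G(8) = mex({0, 1, 2}) = 3
G(9) = mex({0, 2}) = 1
G(10) = mex({0, 2, 3}) = 1
G(11) = mex({0, 3}) = 1
G(12) = mex({1, 3}) = 0
G(13) = mex({0, 1, 2, 3}) = 4
G(14) = mex({0, 1, 2}) = 3
G(15) = mex({0, 1, 2}) = 3
G(16) = mex({0, 1, 2, 4}) = 3
G(17) = mex({0, 1, 3, 4}) = 2
G(18) = mex({0, 1, 3, 4}) = 2
G(19) = mex({0, 1, 3, 5}) = 2
G(20) = mex({0, 1, 2, 3, 5}) = 4
G(21) = mex({0, 1, 2, 3, 5}) = 4
G(22) = mex({1, 2, 6}) = 0
G(23) = mex({0, 1, 2, 3, 4, 6}) = 5
G(24) = mex({0, 1, 2, 3, 4}) = 5
G(25) = mex({0, 1, 3, 4, 7}) = 2
G(26) = mex({0, 1, 3, 4, 5, 7}) = 2
G(27) = mex({0, 1, 3, 5}) = 2
G(28) = mex({0, 1, 2, 5}) = 3
G(29) = mex({0, 1, 2, 4, 5, 6}) = 3
G(30) = mex({1, 2, 4, 6}) = 0
G(31) = mex({0, 1, 2, 3, 4, 6}) = 5
G(32) = mex({1, 2, 3, 4, 7}) = 0
G(33) = mex({0, 3, 7}) = 1
G(34) = mex({0, 2, 3, 5, 7}) = 1
G(35) = mex({0, 2, 3, 5, 6}) = 1
G(36) = mex({0, 1, 2, 5, 6}) = 3
G(37) = mex({0, 1, 2, 4, 5, 6}) = 3
G(38) = mex({0, 1, 2, 4}) = 3
G(39) = mex({0, 1, 2, 3, 4, 7}) = 5
G(40) = mex({0, 1, 2, 3, 4, 5, 7}) = 6
G(41) = mex({0, 1, 2, 3, 5, 7}) = 4
G(42) = mex({0, 1, 2, 3, 5, 6, 7}) = 4
G(43) = mex({0, 2, 3, 5, 6}) = 1
G(44) = mex({1, 2, 3, 4, 5, 6}) = 0
G(45) = mex({0, 1, 2, 3, 4, 6, 7}) = 5
G(46) = mex({0, 1, 2, 3, 4, 7}) = 5
G(47) = mex({0, 1, 2, 3, 4, 5, 7}) = 6
Therefore G(47) = 6.

6


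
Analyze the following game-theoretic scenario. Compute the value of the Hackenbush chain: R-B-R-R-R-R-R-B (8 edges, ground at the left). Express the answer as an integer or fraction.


Edges (from ground): R-B-R-R-R-R-R-B
By Berlekamp's sign-expansion rule, a Blue-Red Hackenbush stalk has the value of the surreal number whose sign sequence is the edge sequence with B -> + and R -> -.
Sign sequence: -+-----+
Trace the sign expansion in the surreal number tree, starting from 0:
Edge 1: R (sign -) -> bounds (-inf, 0), value = -1
Edge 2: B (sign +) -> bounds (-1, 0), value = -1/2
Edge 3: R (sign -) -> bounds (-1, -1/2), value = -3/4
Edge 4: R (sign -) -> bounds (-1, -3/4), value = -7/8
Edge 5: R (sign -) -> bounds (-1, -7/8), value = -15/16
Edge 6: R (sign -) -> bounds (-1, -15/16), value = -31/32
Edge 7: R (sign -) -> bounds (-1, -31/32), value = -63/64
Edge 8: B (sign +) -> bounds (-63/64, -31/32), value = -125/128
Game value = -125/128

-125/128


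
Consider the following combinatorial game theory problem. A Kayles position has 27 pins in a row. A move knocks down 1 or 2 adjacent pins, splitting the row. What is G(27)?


Kayles: a move removes 1 or 2 adjacent pins from a contiguous row.
Removing pins from a row of k leaves two independent rows (a, b) with a + b = k - 1 (one pin) or a + b = k - 2 (two pins); an end removal gives a = 0.
By Sprague-Grundy, G(k) = mex{ G(a) XOR G(b) } over all these splits. G(0) = 0.
G(1): splits (0,0):0^0=0 -> mex({0}) = 1
G(2): splits (0,1):0^1=1 (0,0):0^0=0 -> mex({0, 1}) = 2
G(3): splits (0,2):0^2=2 (1,1):1^1=0 (0,1):0^1=1 -> mex({0, 1, 2}) = 3
G(4): splits (0,3):0^3=3 (1,2):1^2=3 (0,2):0^2=2 (1,1):1^1=0 -> mex({0, 2, 3}) = 1
G(5): splits (0,4):0^1=1 (1,3):1^3=2 (2,2):2^2=0 (0,3):0^3=3 (1,2):1^2=3 -> mex({0, 1, 2, 3}) = 4
G(6) = mex({0, 1, 2, 4}) = 3
G(7) = mex({0, 1, 3, 4, 5}) = 2
G(8) = mex({0, 2, 3, 5, 6}) = 1
G(9) = mex({0, 1, 2, 3, 6, 7}) = 4
G(10) = mex({0, 1, 3, 4, 5, 7}) = 2
G(11) = mex({0, 1, 2, 3, 4, 5}) = 6
G(12) = mex({0, 1, 2, 3, 5, 6, 7}) = 4
G(13) = mex({0, 2, 3, 4, 6, 7}) = 1
G(14) = mex({0, 1, 4, 5, 6, 7}) = 2
G(15) = mex({0, 1, 2, 3, 4, 5, 6}) = 7
G(16) = mex({0, 2, 3, 5, 6, 7}) = 1
G(17) = mex({0, 1, 2, 3, 5, 6, 7}) = 4
G(18) = mex({0, 1, 2, 4, 5, 6}) = 3
G(19) = mex({0, 1, 3, 4, 5, 7}) = 2
G(20) = mex({0, 2, 3, 4, 5, 6, 7}) = 1
G(21) = mex({0, 1, 2, 3, 5, 6, 7}) = 4
G(22) = mex({0, 1, 2, 3, 4, 5, 7}) = 6
G(23) = mex({0, 1, 2, 3, 4, 5, 6}) = 7
G(24) = mex({0, 1, 2, 3, 5, 6, 7}) = 4
G(25) = mex({0, 2, 3, 4, 6, 7}) = 1
G(26) = mex({0, 1, 3, 4, 5, 6, 7}) = 2
G(27) = mex({0, 1, 2, 3, 4, 5, 6, 7}) = 8
Therefore G(27) = 8.

8


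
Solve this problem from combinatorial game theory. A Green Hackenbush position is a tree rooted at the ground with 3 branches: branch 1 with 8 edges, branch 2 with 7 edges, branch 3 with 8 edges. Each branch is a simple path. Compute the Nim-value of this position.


The tree has 3 branches from the ground vertex.
In Green Hackenbush, the Nim-value of a simple path of length k is k.
Branch 1: length 8, Nim-value = 8
Branch 2: length 7, Nim-value = 7
Branch 3: length 8, Nim-value = 8
Total Nim-value = XOR of all branch values:
0 XOR 8 = 8
8 XOR 7 = 15
15 XOR 8 = 7
Nim-value of the tree = 7

7


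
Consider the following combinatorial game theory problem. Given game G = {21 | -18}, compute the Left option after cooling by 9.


Original game: {21 | -18} (a switch {a | b} with a > b).
Cooling by t (for t below the temperature (a - b)/2 = 39/2) taxes each move by t: {a | b} cooled by t is {a - t | b + t}.
Cooling amount: t = 9
Cooled Left option: 21 - 9 = 12
Cooled Right option: -18 + 9 = -9
Cooled game: {12 | -9}
Left option = 12

12


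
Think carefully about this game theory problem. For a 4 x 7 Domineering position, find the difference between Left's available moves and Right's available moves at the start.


Board is 4 x 7 (rows x cols).
Left (vertical) placements: (rows-1) * cols = 3 * 7 = 21
Right (horizontal) placements: rows * (cols-1) = 4 * 6 = 24
Advantage = Left - Right = 21 - 24 = -3

-3


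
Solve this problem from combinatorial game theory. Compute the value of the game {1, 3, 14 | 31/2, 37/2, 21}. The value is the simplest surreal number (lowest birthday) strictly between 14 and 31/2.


Left options: {1, 3, 14}, max = 14
Right options: {31/2, 37/2, 21}, min = 31/2
All options are numbers and max(Left) < min(Right), so by the simplicity theorem the value is the simplest (earliest-born) number strictly between 14 and 31/2.
The only integer strictly between 14 and 31/2 is 15.
No non-integer in the interval can be simpler: if x is a non-integer in the interval, then floor(x) or ceil(x) also lies in the interval (the interval contains an integer), and both are proper prefixes of x's sign expansion, i.e. born earlier. So the game value is 15.
Game value = 15

15


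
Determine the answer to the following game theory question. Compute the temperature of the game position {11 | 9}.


The game is {11 | 9}, a switch {a | b} with numbers a > b.
Cooling {a | b} by t gives {a - t | b + t}, which stops being hot when a - t = b + t, i.e. at t = (a - b)/2. So the temperature of a switch is (a - b)/2.
Temperature = (Left option - Right option) / 2
= (11 - (9)) / 2
= 2 / 2
= 1

1


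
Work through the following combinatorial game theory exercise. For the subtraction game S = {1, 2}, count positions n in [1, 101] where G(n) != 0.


Subtraction set S = {1, 2}, so G(n) = n mod 3.
G(n) = 0 when n is a multiple of 3.
Multiples of 3 in [1, 101]: 33
N-positions (nonzero Grundy) = 101 - 33 = 68

68


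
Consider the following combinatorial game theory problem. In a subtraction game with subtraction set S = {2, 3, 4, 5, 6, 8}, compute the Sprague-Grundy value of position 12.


The subtraction set is S = {2, 3, 4, 5, 6, 8}.
G(k) = mex{ G(k - s) : s in S, s <= k }. We compute iteratively: G(0) = 0.
G(1) = mex({}) = 0
G(2) = mex({0}) = 1
G(3) = mex({0}) = 1
G(4) = mex({0, 1}) = 2
G(5) = mex({0, 1}) = 2
G(6) = mex({0, 1, 2}) = 3
G(7) = mex({0, 1, 2}) = 3
G(8) = mex({0, 1, 2, 3}) = 4
G(9) = mex({0, 1, 2, 3}) = 4
G(10) = mex({1, 2, 3, 4}) = 0
G(11) = mex({1, 2, 3, 4}) = 0
G(12) = mex({0, 2, 3, 4}) = 1
Therefore G(12) = 1.

1


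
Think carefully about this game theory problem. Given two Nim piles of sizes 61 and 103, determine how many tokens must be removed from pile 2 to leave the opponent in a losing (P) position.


Piles: 61 and 103
Current XOR: 61 XOR 103 = 90 (non-zero, so this is an N-position).
To make the XOR zero, we need to find a move that balances the piles.
For pile 2 (size 103): target = 103 XOR 90 = 61
We reduce pile 2 from 103 to 61.
Tokens removed: 103 - 61 = 42
Verification: 61 XOR 61 = 0

42


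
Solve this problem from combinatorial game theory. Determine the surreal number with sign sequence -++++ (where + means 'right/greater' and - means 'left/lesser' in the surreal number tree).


Sign expansion: -++++
Rule: track bounds (lo, hi), initially (-inf, +inf). On '+', the current value becomes lo and we move to the simplest number in (value, hi): value + 1 if hi = +inf, otherwise the midpoint (value + hi)/2. On '-', the current value becomes hi and we move to value - 1 if lo = -inf, otherwise the midpoint (lo + value)/2.
Start at 0.
Step 1: sign = -, move left. Bounds: (-inf, 0). Value = -1
Step 2: sign = +, move right. Bounds: (-1, 0). Value = -1/2
Step 3: sign = +, move right. Bounds: (-1/2, 0). Value = -1/4
Step 4: sign = +, move right. Bounds: (-1/4, 0). Value = -1/8
Step 5: sign = +, move right. Bounds: (-1/8, 0). Value = -1/16
The surreal number with sign expansion -++++ is -1/16.

-1/16


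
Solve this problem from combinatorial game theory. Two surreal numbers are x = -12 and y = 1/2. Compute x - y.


x = -12, y = 1/2
Converting to common denominator: 2
x = -24/2, y = 1/2
x - y = -12 - 1/2 = -25/2

-25/2


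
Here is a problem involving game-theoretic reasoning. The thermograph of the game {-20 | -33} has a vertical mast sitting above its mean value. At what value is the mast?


Game = {-20 | -33}, a switch {a | b} with numbers a > b.
Its thermograph has left wall a - t and right wall b + t, which meet at t = (a - b)/2, where both equal (a + b)/2. So the mast (mean value) is at (a + b)/2.
Mean = (-20 + (-33))/2 = -53/2 = -53/2

-53/2


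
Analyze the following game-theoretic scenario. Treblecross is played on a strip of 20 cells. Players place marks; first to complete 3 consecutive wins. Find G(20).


Treblecross: place X on empty cells; 3-in-a-row wins.
Playing within two cells of an existing X lets the opponent win at once, so sensible play treats the cells i-2..i+2 around each X as dead. The player left with no safe cell loses, so this is a normal-play take-away game on strips of safe cells.
Placing X at cell i (0-indexed) of a strip of k safe cells leaves independent strips of sizes max(0, i-2) and max(0, k-i-3). Hence G(k) = mex{ G(max(0,i-2)) XOR G(max(0,k-i-3)) : 0 <= i < k }, with G(0) = 0.
G(1): splits (0,0):0^0=0 -> mex({0}) = 1
G(2): splits (0,0):0^0=0 -> mex({0}) = 1
G(3): splits (0,0):0^0=0 -> mex({0}) = 1
G(4): splits (0,1):0^1=1 (0,0):0^0=0 -> mex({0, 1}) = 2
G(5): splits (0,2):0^1=1 (0,1):0^1=1 (0,0):0^0=0 -> mex({0, 1}) = 2
G(6) = mex({1}) = 0
G(7) = mex({0, 1, 2}) = 3
G(8) = mex({0, 1, 2}) = 3
G(9) = mex({0, 2}) = 1
G(10) = mex({0, 2, 3}) = 1
G(11) = mex({0, 3}) = 1
G(12) = mex({1, 3}) = 0
G(13) = mex({0, 1, 2, 3}) = 4
G(14) = mex({0, 1, 2}) = 3
G(15) = mex({0, 1, 2}) = 3
G(16) = mex({0, 1, 2, 4}) = 3
G(17) = mex({0, 1, 3, 4}) = 2
G(18) = mex({0, 1, 3, 4}) = 2
G(19) = mex({0, 1, 3, 5}) = 2
G(20) = mex({0, 1, 2, 3, 5}) = 4
Therefore G(20) = 4.

4


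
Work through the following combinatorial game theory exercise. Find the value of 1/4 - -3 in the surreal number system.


x = 1/4, y = -3
Converting to common denominator: 4
x = 1/4, y = -12/4
x - y = 1/4 - -3 = 13/4

13/4


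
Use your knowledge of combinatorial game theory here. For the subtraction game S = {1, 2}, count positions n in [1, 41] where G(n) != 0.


Subtraction set S = {1, 2}, so G(n) = n mod 3.
G(n) = 0 when n is a multiple of 3.
Multiples of 3 in [1, 41]: 13
N-positions (nonzero Grundy) = 41 - 13 = 28

28


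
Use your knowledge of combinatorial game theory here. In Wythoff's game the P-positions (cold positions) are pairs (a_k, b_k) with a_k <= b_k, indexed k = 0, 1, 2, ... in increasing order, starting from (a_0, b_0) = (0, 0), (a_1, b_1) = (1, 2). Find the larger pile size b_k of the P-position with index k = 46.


By Wythoff's theorem, a_k = floor(k * phi) and b_k = floor(k * phi^2) = a_k + k, where phi = (1 + sqrt(5))/2 is the golden ratio.
phi = (1 + sqrt(5))/2 = 1.618034
phi^2 = phi + 1 = 2.618034
k = 46
k * phi^2 = 46 * 2.618034 = 120.429563
b_46 = floor(k * phi^2) = 120 (check: a_46 + k = 74 + 46 = 120)

120


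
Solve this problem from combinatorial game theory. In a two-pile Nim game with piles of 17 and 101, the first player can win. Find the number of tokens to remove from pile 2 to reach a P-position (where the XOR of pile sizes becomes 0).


Piles: 17 and 101
Current XOR: 17 XOR 101 = 116 (non-zero, so this is an N-position).
To make the XOR zero, we need to find a move that balances the piles.
For pile 2 (size 101): target = 101 XOR 116 = 17
We reduce pile 2 from 101 to 17.
Tokens removed: 101 - 17 = 84
Verification: 17 XOR 17 = 0

84


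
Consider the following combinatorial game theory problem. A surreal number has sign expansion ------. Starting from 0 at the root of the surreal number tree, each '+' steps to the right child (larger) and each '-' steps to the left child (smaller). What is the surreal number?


Sign expansion: ------
Rule: track bounds (lo, hi), initially (-inf, +inf). On '+', the current value becomes lo and we move to the simplest number in (value, hi): value + 1 if hi = +inf, otherwise the midpoint (value + hi)/2. On '-', the current value becomes hi and we move to value - 1 if lo = -inf, otherwise the midpoint (lo + value)/2.
Start at 0.
Step 1: sign = -, move left. Bounds: (-inf, 0). Value = -1
Step 2: sign = -, move left. Bounds: (-inf, -1). Value = -2
Step 3: sign = -, move left. Bounds: (-inf, -2). Value = -3
Step 4: sign = -, move left. Bounds: (-inf, -3). Value = -4
Step 5: sign = -, move left. Bounds: (-inf, -4). Value = -5
Step 6: sign = -, move left. Bounds: (-inf, -5). Value = -6
The surreal number with sign expansion ------ is -6.

-6


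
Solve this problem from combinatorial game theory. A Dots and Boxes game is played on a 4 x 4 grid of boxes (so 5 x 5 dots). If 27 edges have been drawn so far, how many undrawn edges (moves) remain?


Grid: 4 x 4 boxes, i.e. 5 rows and 5 columns of dots.
Horizontal edges: (rows + 1) * cols = 5 * 4 = 20
Vertical edges: rows * (cols + 1) = 4 * 5 = 20
Total edges: 20 + 20 = 40
Edges drawn: 27
Remaining: 40 - 27 = 13

13


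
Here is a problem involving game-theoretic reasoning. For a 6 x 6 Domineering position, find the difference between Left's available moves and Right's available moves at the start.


Board is 6 x 6 (rows x cols).
Left (vertical) placements: (rows-1) * cols = 5 * 6 = 30
Right (horizontal) placements: rows * (cols-1) = 6 * 5 = 30
Advantage = Left - Right = 30 - 30 = 0

0


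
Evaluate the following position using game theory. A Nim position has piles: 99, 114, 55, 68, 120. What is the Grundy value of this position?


We need the XOR (exclusive or) of all pile sizes.
After XOR-ing pile 1 (size 99): 0 XOR 99 = 99
After XOR-ing pile 2 (size 114): 99 XOR 114 = 17
After XOR-ing pile 3 (size 55): 17 XOR 55 = 38
After XOR-ing pile 4 (size 68): 38 XOR 68 = 98
After XOR-ing pile 5 (size 120): 98 XOR 120 = 26
The Nim-value of this position is 26.

26


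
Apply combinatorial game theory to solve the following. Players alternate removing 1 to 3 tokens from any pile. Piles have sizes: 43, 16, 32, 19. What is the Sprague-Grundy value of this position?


Subtraction set: {1, 2, 3}
For this subtraction set, G(n) = n mod 4 (period = max + 1 = 4).
Pile 1 (size 43): G(43) = 43 mod 4 = 3
Pile 2 (size 16): G(16) = 16 mod 4 = 0
Pile 3 (size 32): G(32) = 32 mod 4 = 0
Pile 4 (size 19): G(19) = 19 mod 4 = 3
Total Grundy value = XOR of all: 3 XOR 0 XOR 0 XOR 3 = 0

0


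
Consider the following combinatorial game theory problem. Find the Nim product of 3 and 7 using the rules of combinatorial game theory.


Nim multiplication is bilinear over XOR: (u XOR v) * w = (u*w) XOR (v*w).
So we split each operand into its bit components and XOR the pairwise Nim products.
3 = 1 + 2 (as XOR of powers of 2).
7 = 1 + 2 + 4 (as XOR of powers of 2).
Using the standard Nim-product table on single bits:
  2*2 = 3,   2*4 = 8,   2*8 = 12,
  4*4 = 6,   4*8 = 11,  8*8 = 13,
and  1*x = x (identity), k*l = l*k (commutative).
Pairwise Nim products:
  1 * 1 = 1
  1 * 2 = 2
  1 * 4 = 4
  2 * 1 = 2
  2 * 2 = 3
  2 * 4 = 8
XOR them: 1 XOR 2 XOR 4 XOR 2 XOR 3 XOR 8 = 14.
Result: 3 * 7 = 14 (in Nim).

14


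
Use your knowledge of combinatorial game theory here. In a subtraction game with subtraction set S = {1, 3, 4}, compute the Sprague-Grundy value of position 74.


The subtraction set is S = {1, 3, 4}.
G(k) = mex{ G(k - s) : s in S, s <= k }. We compute iteratively: G(0) = 0.
G(1) = mex({0}) = 1
G(2) = mex({1}) = 0
G(3) = mex({0}) = 1
G(4) = mex({0, 1}) = 2
G(5) = mex({0, 1, 2}) = 3
G(6) = mex({0, 1, 3}) = 2
G(7) = mex({1, 2}) = 0
G(8) = mex({0, 2, 3}) = 1
G(9) = mex({1, 2, 3}) = 0
G(10) = mex({0, 2}) = 1
Observe that G(7)..G(10) = 0, 1, 0, 1 repeats G(0)..G(3) = 0, 1, 0, 1.
For k >= max(S) = 4, G(k) is determined by the previous 4 values G(k-4)..G(k-1); a window of 4 consecutive values has recurred shifted by 7, so by induction G(k + 7) = G(k) for all k >= 0: the sequence is periodic from the start with period 7.
One period: G(0..6) = 0, 1, 0, 1, 2, 3, 2.
74 mod 7 = 4, so G(74) = G(4) = 2.

2


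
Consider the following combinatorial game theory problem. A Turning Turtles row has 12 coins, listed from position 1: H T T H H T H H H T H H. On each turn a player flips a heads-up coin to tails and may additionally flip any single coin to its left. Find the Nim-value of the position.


Coins: H T T H H T H H H T H H
Key fact: a single head at position k behaves exactly like a Nim heap of size k (turning it to T and optionally flipping a coin at j < k corresponds to moving the heap from k to j, or to 0), and heads combine as a disjunctive sum (two heads at the same place would cancel, matching j XOR j = 0). So the Nim-value is the XOR of the 1-indexed positions of the heads.
Face-up positions (1-indexed): [1, 4, 5, 7, 8, 9, 11, 12]
XOR 0 with 1: 0 XOR 1 = 1
XOR 1 with 4: 1 XOR 4 = 5
XOR 5 with 5: 5 XOR 5 = 0
XOR 0 with 7: 0 XOR 7 = 7
XOR 7 with 8: 7 XOR 8 = 15
XOR 15 with 9: 15 XOR 9 = 6
XOR 6 with 11: 6 XOR 11 = 13
XOR 13 with 12: 13 XOR 12 = 1
Nim-value = 1

1


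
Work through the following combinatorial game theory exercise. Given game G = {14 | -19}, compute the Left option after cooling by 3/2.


Original game: {14 | -19} (a switch {a | b} with a > b).
Cooling by t (for t below the temperature (a - b)/2 = 33/2) taxes each move by t: {a | b} cooled by t is {a - t | b + t}.
Cooling amount: t = 3/2
Cooled Left option: 14 - 3/2 = 25/2
Cooled Right option: -19 + 3/2 = -35/2
Cooled game: {25/2 | -35/2}
Left option = 25/2

25/2


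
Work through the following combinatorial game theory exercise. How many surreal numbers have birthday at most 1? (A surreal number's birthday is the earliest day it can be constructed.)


Day 0: {|} = 0 is born. Count = 1.
Day n: the number of surreal numbers born by day n is 2^(n+1) - 1.
By day 0: 2^1 - 1 = 1
By day 1: 2^2 - 1 = 3
By day 1: 3 surreal numbers.

3


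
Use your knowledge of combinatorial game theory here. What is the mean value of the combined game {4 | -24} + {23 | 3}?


G1 = {4 | -24}, G2 = {23 | 3}
Each is a switch {a | b} with numbers a > b; its mean value is (a + b)/2, and mean value is additive over game sums: m(G1 + G2) = m(G1) + m(G2).
Mean of G1 = (4 + (-24))/2 = -20/2 = -10
Mean of G2 = (23 + (3))/2 = 26/2 = 13
Mean of G1 + G2 = -10 + 13 = 3

3


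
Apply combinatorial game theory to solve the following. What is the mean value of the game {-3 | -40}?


Game = {-3 | -40}, a switch {a | b} with numbers a > b.
Its thermograph has left wall a - t and right wall b + t, which meet at t = (a - b)/2, where both equal (a + b)/2. So the mast (mean value) is at (a + b)/2.
Mean = (-3 + (-40))/2 = -43/2 = -43/2

-43/2


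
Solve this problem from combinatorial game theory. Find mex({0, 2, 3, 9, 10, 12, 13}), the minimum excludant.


Set = {0, 2, 3, 9, 10, 12, 13}
0 is in the set.
1 is NOT in the set. This is the mex.
mex = 1

1


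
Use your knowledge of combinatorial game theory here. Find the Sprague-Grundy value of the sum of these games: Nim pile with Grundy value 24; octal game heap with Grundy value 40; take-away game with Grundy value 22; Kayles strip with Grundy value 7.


By the Sprague-Grundy theorem, the Grundy value of a sum of games is the XOR of individual Grundy values.
Nim pile: Grundy value = 24. Running XOR: 0 XOR 24 = 24
octal game heap: Grundy value = 40. Running XOR: 24 XOR 40 = 48
take-away game: Grundy value = 22. Running XOR: 48 XOR 22 = 38
Kayles strip: Grundy value = 7. Running XOR: 38 XOR 7 = 33
The combined Grundy value is 33.

33


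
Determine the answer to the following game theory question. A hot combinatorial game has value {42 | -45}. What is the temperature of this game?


The game is {42 | -45}, a switch {a | b} with numbers a > b.
Cooling {a | b} by t gives {a - t | b + t}, which stops being hot when a - t = b + t, i.e. at t = (a - b)/2. So the temperature of a switch is (a - b)/2.
Temperature = (Left option - Right option) / 2
= (42 - (-45)) / 2
= 87 / 2
= 87/2

87/2


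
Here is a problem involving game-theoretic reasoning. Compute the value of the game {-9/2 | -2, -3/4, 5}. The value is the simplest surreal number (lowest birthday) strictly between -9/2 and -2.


Left options: {-9/2}, max = -9/2
Right options: {-2, -3/4, 5}, min = -2
All options are numbers and max(Left) < min(Right), so by the simplicity theorem the value is the simplest (earliest-born) number strictly between -9/2 and -2.
Integers -4 through -3 all lie strictly between -9/2 and -2.
Among integers, the simplest (lowest birthday = smallest |n|; 0 is born on day 0, +-n on day n) is -3.
No non-integer in the interval can be simpler: if x is a non-integer in the interval, then floor(x) or ceil(x) also lies in the interval (the interval contains an integer), and both are proper prefixes of x's sign expansion, i.e. born earlier. So the game value is -3.
Game value = -3

-3


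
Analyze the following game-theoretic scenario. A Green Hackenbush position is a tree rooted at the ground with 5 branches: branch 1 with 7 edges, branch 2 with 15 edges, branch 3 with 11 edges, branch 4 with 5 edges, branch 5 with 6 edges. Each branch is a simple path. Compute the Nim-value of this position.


The tree has 5 branches from the ground vertex.
In Green Hackenbush, the Nim-value of a simple path of length k is k.
Branch 1: length 7, Nim-value = 7
Branch 2: length 15, Nim-value = 15
Branch 3: length 11, Nim-value = 11
Branch 4: length 5, Nim-value = 5
Branch 5: length 6, Nim-value = 6
Total Nim-value = XOR of all branch values:
0 XOR 7 = 7
7 XOR 15 = 8
8 XOR 11 = 3
3 XOR 5 = 6
6 XOR 6 = 0
Nim-value of the tree = 0

0


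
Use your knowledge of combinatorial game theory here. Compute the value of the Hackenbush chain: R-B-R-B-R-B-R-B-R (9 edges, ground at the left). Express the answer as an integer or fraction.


Edges (from ground): R-B-R-B-R-B-R-B-R
By Berlekamp's sign-expansion rule, a Blue-Red Hackenbush stalk has the value of the surreal number whose sign sequence is the edge sequence with B -> + and R -> -.
Sign sequence: -+-+-+-+-
Trace the sign expansion in the surreal number tree, starting from 0:
Edge 1: R (sign -) -> bounds (-inf, 0), value = -1
Edge 2: B (sign +) -> bounds (-1, 0), value = -1/2
Edge 3: R (sign -) -> bounds (-1, -1/2), value = -3/4
Edge 4: B (sign +) -> bounds (-3/4, -1/2), value = -5/8
Edge 5: R (sign -) -> bounds (-3/4, -5/8), value = -11/16
Edge 6: B (sign +) -> bounds (-11/16, -5/8), value = -21/32
Edge 7: R (sign -) -> bounds (-11/16, -21/32), value = -43/64
Edge 8: B (sign +) -> bounds (-43/64, -21/32), value = -85/128
Edge 9: R (sign -) -> bounds (-43/64, -85/128), value = -171/256
Game value = -171/256

-171/256


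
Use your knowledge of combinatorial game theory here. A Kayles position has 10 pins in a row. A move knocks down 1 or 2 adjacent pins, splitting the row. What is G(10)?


Kayles: a move removes 1 or 2 adjacent pins from a contiguous row.
Removing pins from a row of k leaves two independent rows (a, b) with a + b = k - 1 (one pin) or a + b = k - 2 (two pins); an end removal gives a = 0.
By Sprague-Grundy, G(k) = mex{ G(a) XOR G(b) } over all these splits. G(0) = 0.
G(1): splits (0,0):0^0=0 -> mex({0}) = 1
G(2): splits (0,1):0^1=1 (0,0):0^0=0 -> mex({0, 1}) = 2
G(3): splits (0,2):0^2=2 (1,1):1^1=0 (0,1):0^1=1 -> mex({0, 1, 2}) = 3
G(4): splits (0,3):0^3=3 (1,2):1^2=3 (0,2):0^2=2 (1,1):1^1=0 -> mex({0, 2, 3}) = 1
G(5): splits (0,4):0^1=1 (1,3):1^3=2 (2,2):2^2=0 (0,3):0^3=3 (1,2):1^2=3 -> mex({0, 1, 2, 3}) = 4
G(6) = mex({0, 1, 2, 4}) = 3
G(7) = mex({0, 1, 3, 4, 5}) = 2
G(8) = mex({0, 2, 3, 5, 6}) = 1
G(9) = mex({0, 1, 2, 3, 6, 7}) = 4
G(10) = mex({0, 1, 3, 4, 5, 7}) = 2
Therefore G(10) = 2.

2


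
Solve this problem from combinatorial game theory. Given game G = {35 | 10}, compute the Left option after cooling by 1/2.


Original game: {35 | 10} (a switch {a | b} with a > b).
Cooling by t (for t below the temperature (a - b)/2 = 25/2) taxes each move by t: {a | b} cooled by t is {a - t | b + t}.
Cooling amount: t = 1/2
Cooled Left option: 35 - 1/2 = 69/2
Cooled Right option: 10 + 1/2 = 21/2
Cooled game: {69/2 | 21/2}
Left option = 69/2

69/2


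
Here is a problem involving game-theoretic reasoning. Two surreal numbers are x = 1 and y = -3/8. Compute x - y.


x = 1, y = -3/8
Converting to common denominator: 8
x = 8/8, y = -3/8
x - y = 1 - -3/8 = 11/8

11/8


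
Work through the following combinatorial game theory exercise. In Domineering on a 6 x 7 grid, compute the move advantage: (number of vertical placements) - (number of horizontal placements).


Board is 6 x 7 (rows x cols).
Left (vertical) placements: (rows-1) * cols = 5 * 7 = 35
Right (horizontal) placements: rows * (cols-1) = 6 * 6 = 36
Advantage = Left - Right = 35 - 36 = -1

-1


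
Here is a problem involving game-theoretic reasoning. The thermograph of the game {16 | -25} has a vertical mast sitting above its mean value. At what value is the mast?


Game = {16 | -25}, a switch {a | b} with numbers a > b.
Its thermograph has left wall a - t and right wall b + t, which meet at t = (a - b)/2, where both equal (a + b)/2. So the mast (mean value) is at (a + b)/2.
Mean = (16 + (-25))/2 = -9/2 = -9/2

-9/2


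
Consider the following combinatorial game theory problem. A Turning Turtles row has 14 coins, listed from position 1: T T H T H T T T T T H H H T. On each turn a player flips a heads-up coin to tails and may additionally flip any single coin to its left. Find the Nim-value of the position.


Coins: T T H T H T T T T T H H H T
Key fact: a single head at position k behaves exactly like a Nim heap of size k (turning it to T and optionally flipping a coin at j < k corresponds to moving the heap from k to j, or to 0), and heads combine as a disjunctive sum (two heads at the same place would cancel, matching j XOR j = 0). So the Nim-value is the XOR of the 1-indexed positions of the heads.
Face-up positions (1-indexed): [3, 5, 11, 12, 13]
XOR 0 with 3: 0 XOR 3 = 3
XOR 3 with 5: 3 XOR 5 = 6
XOR 6 with 11: 6 XOR 11 = 13
XOR 13 with 12: 13 XOR 12 = 1
XOR 1 with 13: 1 XOR 13 = 12
Nim-value = 12

12


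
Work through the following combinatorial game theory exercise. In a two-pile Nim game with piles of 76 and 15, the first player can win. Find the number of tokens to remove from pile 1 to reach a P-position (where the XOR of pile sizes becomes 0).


Piles: 76 and 15
Current XOR: 76 XOR 15 = 67 (non-zero, so this is an N-position).
To make the XOR zero, we need to find a move that balances the piles.
For pile 1 (size 76): target = 76 XOR 67 = 15
We reduce pile 1 from 76 to 15.
Tokens removed: 76 - 15 = 61
Verification: 15 XOR 15 = 0

61


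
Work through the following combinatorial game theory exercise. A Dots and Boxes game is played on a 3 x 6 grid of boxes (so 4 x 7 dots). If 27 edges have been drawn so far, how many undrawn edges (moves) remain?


Grid: 3 x 6 boxes, i.e. 4 rows and 7 columns of dots.
Horizontal edges: (rows + 1) * cols = 4 * 6 = 24
Vertical edges: rows * (cols + 1) = 3 * 7 = 21
Total edges: 24 + 21 = 45
Edges drawn: 27
Remaining: 45 - 27 = 18

18


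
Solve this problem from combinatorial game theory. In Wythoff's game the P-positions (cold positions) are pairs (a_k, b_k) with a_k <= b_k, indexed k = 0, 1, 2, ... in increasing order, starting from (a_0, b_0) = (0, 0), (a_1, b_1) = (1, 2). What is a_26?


By Wythoff's theorem, a_k = floor(k * phi) and b_k = floor(k * phi^2) = a_k + k, where phi = (1 + sqrt(5))/2 is the golden ratio.
phi = (1 + sqrt(5))/2 = 1.618034
k = 26
k * phi = 26 * 1.618034 = 42.068884
a_26 = floor(k * phi) = 42

42


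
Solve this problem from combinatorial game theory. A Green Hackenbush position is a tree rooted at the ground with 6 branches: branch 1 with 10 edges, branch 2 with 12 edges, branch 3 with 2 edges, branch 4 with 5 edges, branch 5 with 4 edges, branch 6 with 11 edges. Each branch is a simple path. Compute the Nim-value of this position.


The tree has 6 branches from the ground vertex.
In Green Hackenbush, the Nim-value of a simple path of length k is k.
Branch 1: length 10, Nim-value = 10
Branch 2: length 12, Nim-value = 12
Branch 3: length 2, Nim-value = 2
Branch 4: length 5, Nim-value = 5
Branch 5: length 4, Nim-value = 4
Branch 6: length 11, Nim-value = 11
Total Nim-value = XOR of all branch values:
0 XOR 10 = 10
10 XOR 12 = 6
6 XOR 2 = 4
4 XOR 5 = 1
1 XOR 4 = 5
5 XOR 11 = 14
Nim-value of the tree = 14

14


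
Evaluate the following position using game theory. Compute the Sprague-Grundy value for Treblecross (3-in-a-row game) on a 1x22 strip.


Treblecross: place X on empty cells; 3-in-a-row wins.
Playing within two cells of an existing X lets the opponent win at once, so sensible play treats the cells i-2..i+2 around each X as dead. The player left with no safe cell loses, so this is a normal-play take-away game on strips of safe cells.
Placing X at cell i (0-indexed) of a strip of k safe cells leaves independent strips of sizes max(0, i-2) and max(0, k-i-3). Hence G(k) = mex{ G(max(0,i-2)) XOR G(max(0,k-i-3)) : 0 <= i < k }, with G(0) = 0.
G(1): splits (0,0):0^0=0 -> mex({0}) = 1
G(2): splits (0,0):0^0=0 -> mex({0}) = 1
G(3): splits (0,0):0^0=0 -> mex({0}) = 1
G(4): splits (0,1):0^1=1 (0,0):0^0=0 -> mex({0, 1}) = 2
G(5): splits (0,2):0^1=1 (0,1):0^1=1 (0,0):0^0=0 -> mex({0, 1}) = 2
G(6) = mex({1}) = 0
G(7) = mex({0, 1, 2}) = 3
G(8) = mex({0, 1, 2}) = 3
G(9) = mex({0, 2}) = 1
G(10) = mex({0, 2, 3}) = 1
G(11) = mex({0, 3}) = 1
G(12) = mex({1, 3}) = 0
G(13) = mex({0, 1, 2, 3}) = 4
G(14) = mex({0, 1, 2}) = 3
G(15) = mex({0, 1, 2}) = 3
G(16) = mex({0, 1, 2, 4}) = 3
G(17) = mex({0, 1, 3, 4}) = 2
G(18) = mex({0, 1, 3, 4}) = 2
G(19) = mex({0, 1, 3, 5}) = 2
G(20) = mex({0, 1, 2, 3, 5}) = 4
G(21) = mex({0, 1, 2, 3, 5}) = 4
G(22) = mex({1, 2, 6}) = 0
Therefore G(22) = 0.

0
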